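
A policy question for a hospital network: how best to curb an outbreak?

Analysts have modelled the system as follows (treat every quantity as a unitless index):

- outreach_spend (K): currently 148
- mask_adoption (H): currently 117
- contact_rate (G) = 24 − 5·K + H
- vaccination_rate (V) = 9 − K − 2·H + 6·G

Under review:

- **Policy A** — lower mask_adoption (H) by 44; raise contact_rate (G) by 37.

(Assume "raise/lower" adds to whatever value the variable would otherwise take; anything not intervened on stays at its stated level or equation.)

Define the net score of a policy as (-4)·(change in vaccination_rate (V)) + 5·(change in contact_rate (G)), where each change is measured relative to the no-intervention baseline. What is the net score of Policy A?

-219

Baseline:
  K = 148
  H = 117
  G = 24 − 5·148 + 117 = -599
  V = 9 − 148 − 2·117 + 6·(-599) = -3967
Policy A (H − 44, G + 37):
  K = 148
  H = 117 − 44 = 73
  G = 24 − 5·148 + 73 (+37 from intervention) = -606
  V = 9 − 148 − 2·73 + 6·(-606) = -3921
ΔV = -3921 − (-3967) = 46; ΔG = -606 − (-599) = -7
Score = (-4)·46 + 5·(-7) = -219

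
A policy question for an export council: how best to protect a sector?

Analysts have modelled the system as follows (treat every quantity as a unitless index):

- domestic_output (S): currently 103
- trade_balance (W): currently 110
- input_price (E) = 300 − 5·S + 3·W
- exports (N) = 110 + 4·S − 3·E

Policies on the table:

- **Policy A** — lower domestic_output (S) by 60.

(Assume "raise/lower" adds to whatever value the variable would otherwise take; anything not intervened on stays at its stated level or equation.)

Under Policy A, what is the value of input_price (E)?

415

Policy A (S − 60):
  S = 103 − 60 = 43
  W = 110
  E = 300 − 5·43 + 3·110 = 415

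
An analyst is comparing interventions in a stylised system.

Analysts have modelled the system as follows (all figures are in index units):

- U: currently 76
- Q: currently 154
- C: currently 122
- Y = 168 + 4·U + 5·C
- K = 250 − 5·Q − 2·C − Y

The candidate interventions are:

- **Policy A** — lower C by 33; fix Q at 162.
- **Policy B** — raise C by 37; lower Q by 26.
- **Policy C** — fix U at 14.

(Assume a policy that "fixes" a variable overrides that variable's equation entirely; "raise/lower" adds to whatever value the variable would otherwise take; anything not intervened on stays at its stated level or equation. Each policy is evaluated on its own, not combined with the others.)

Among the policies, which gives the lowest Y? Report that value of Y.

Policy A (C − 33, Q := 162):
  U = 76
  C = 122 − 33 = 89
  Y = 168 + 4·76 + 5·89 = 917
Policy B (C + 37, Q − 26):
  U = 76
  C = 122 + 37 = 159
  Y = 168 + 4·76 + 5·159 = 1267
Policy C (U := 14):
  U = 14
  C = 122
  Y = 168 + 4·14 + 5·122 = 834
Comparing — Policy A: Y=917, Policy B: Y=1267, Policy C: Y=834. Lowest is 834 (Policy C).

834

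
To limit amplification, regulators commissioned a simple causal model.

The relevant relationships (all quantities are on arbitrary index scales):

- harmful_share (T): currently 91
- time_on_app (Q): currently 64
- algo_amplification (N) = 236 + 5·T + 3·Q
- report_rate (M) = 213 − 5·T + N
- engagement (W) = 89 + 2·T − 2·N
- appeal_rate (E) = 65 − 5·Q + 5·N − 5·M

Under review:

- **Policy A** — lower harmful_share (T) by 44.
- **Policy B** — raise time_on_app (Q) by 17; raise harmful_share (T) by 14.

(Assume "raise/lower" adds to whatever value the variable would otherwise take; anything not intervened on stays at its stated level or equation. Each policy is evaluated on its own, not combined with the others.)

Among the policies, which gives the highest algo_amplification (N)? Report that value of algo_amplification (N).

Policy A (T − 44):
  T = 91 − 44 = 47
  Q = 64
  N = 236 + 5·47 + 3·64 = 663
Policy B (Q + 17, T + 14):
  T = 91 + 14 = 105
  Q = 64 + 17 = 81
  N = 236 + 5·105 + 3·81 = 1004
Comparing — Policy A: N=663, Policy B: N=1004. Highest is 1004 (Policy B).

1004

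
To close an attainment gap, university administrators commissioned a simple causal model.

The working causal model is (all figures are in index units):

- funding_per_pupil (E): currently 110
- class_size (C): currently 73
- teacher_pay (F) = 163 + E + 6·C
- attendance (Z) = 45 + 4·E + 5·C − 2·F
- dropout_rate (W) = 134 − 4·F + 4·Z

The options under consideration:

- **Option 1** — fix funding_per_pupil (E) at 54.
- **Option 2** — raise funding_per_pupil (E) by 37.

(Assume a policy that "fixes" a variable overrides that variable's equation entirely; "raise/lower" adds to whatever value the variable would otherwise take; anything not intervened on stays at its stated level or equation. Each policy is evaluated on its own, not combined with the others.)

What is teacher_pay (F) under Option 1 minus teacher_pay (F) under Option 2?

-93

Option 1 (E := 54):
  E = 54
  C = 73
  F = 163 + 54 + 6·73 = 655
Option 2 (E + 37):
  E = 110 + 37 = 147
  C = 73
  F = 163 + 147 + 6·73 = 748
F: 655 − 748 = -93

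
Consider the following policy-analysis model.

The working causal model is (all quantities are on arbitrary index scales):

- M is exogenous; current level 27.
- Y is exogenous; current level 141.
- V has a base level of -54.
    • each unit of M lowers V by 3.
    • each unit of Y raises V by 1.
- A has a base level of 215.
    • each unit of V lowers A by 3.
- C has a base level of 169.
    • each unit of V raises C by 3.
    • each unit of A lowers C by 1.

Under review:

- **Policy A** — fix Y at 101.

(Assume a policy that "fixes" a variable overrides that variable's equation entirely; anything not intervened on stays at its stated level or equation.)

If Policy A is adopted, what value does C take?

Policy A (Y := 101):
  M = 27
  Y = 101
  V = -54 − 3·27 + 101 = -34
  A = 215 − 3·(-34) = 317
  C = 169 + 3·(-34) − 317 = -250

-250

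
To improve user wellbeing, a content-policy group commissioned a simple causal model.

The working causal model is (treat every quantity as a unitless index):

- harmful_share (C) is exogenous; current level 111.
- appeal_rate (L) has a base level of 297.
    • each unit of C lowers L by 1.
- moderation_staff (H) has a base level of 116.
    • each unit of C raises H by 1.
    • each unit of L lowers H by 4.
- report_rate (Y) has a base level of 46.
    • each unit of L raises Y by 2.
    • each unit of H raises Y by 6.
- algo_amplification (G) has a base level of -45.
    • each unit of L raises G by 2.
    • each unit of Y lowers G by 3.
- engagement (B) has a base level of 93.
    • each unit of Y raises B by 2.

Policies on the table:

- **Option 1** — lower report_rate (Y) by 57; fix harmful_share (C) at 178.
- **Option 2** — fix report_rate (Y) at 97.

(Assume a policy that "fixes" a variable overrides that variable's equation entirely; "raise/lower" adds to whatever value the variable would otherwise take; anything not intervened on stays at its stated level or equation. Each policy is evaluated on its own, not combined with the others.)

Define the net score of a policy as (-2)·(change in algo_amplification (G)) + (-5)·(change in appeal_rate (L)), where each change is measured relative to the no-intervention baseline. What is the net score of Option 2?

Baseline:
  C = 111
  L = 297 − 111 = 186
  H = 116 + 111 − 4·186 = -517
  Y = 46 + 2·186 + 6·(-517) = -2684
  G = -45 + 2·186 − 3·(-2684) = 8379
Option 2 (Y := 97):
  C = 111
  L = 297 − 111 = 186
  H = 116 + 111 − 4·186 = -517
  Y = 97
  G = -45 + 2·186 − 3·97 = 36
ΔG = 36 − 8379 = -8343; ΔL = 186 − 186 = 0
Score = (-2)·(-8343) + (-5)·0 = 16686

16686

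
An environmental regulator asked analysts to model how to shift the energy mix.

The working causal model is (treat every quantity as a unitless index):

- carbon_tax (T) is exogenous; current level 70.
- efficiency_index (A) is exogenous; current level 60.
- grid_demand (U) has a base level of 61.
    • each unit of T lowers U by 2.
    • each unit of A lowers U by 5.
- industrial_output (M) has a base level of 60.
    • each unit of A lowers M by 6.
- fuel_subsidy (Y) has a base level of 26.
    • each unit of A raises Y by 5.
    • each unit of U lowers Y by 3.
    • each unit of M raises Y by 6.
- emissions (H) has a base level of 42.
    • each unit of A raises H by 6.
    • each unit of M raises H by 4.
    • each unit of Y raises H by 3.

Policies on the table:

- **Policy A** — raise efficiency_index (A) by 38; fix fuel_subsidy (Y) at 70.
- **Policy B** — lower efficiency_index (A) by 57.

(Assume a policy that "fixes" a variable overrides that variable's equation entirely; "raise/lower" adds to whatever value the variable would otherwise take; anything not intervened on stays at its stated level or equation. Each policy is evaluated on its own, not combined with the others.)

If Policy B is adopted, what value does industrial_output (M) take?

Policy B (A − 57):
  A = 60 − 57 = 3
  M = 60 − 6·3 = 42

42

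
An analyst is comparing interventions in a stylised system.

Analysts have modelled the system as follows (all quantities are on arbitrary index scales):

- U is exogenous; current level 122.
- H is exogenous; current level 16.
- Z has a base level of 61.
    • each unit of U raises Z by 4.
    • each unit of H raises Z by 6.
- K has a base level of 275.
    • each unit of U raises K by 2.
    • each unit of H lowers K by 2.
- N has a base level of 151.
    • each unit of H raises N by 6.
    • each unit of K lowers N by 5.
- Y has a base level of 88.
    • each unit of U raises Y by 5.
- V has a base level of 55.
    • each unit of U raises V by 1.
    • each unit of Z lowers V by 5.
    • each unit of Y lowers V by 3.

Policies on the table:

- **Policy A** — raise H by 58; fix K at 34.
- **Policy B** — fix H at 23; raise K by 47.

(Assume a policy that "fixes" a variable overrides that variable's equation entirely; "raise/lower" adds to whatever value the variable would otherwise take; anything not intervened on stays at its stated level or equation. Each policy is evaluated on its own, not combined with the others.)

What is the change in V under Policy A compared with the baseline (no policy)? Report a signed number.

-1740

Baseline:
  U = 122
  H = 16
  Z = 61 + 4·122 + 6·16 = 645
  Y = 88 + 5·122 = 698
  V = 55 + 122 − 5·645 − 3·698 = -5142
Policy A (H + 58, K := 34):
  U = 122
  H = 16 + 58 = 74
  Z = 61 + 4·122 + 6·74 = 993
  Y = 88 + 5·122 = 698
  V = 55 + 122 − 5·993 − 3·698 = -6882
Change in V: -6882 − (-5142) = -1740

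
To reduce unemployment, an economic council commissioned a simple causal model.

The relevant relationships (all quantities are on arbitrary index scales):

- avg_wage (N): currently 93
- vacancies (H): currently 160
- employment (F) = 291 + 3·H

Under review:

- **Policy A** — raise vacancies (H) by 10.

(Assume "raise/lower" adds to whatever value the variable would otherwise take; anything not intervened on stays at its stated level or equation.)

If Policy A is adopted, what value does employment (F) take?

801

Policy A (H + 10):
  H = 160 + 10 = 170
  F = 291 + 3·170 = 801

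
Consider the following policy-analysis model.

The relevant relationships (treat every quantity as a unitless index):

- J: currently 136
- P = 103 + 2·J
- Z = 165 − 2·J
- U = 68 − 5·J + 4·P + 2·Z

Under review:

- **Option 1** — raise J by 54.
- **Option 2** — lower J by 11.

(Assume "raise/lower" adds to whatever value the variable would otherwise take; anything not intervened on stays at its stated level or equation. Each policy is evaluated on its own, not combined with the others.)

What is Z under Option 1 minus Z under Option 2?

Option 1 (J + 54):
  J = 136 + 54 = 190
  Z = 165 − 2·190 = -215
Option 2 (J − 11):
  J = 136 − 11 = 125
  Z = 165 − 2·125 = -85
Z: -215 − (-85) = -130

-130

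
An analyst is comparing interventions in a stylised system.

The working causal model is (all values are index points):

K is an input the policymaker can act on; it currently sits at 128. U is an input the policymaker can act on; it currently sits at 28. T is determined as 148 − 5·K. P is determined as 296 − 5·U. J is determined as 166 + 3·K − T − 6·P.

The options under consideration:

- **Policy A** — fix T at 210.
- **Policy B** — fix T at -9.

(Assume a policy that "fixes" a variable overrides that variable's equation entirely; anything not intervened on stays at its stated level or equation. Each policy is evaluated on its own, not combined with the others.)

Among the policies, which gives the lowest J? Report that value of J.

-596

Policy A (T := 210):
  K = 128
  U = 28
  T = 210
  P = 296 − 5·28 = 156
  J = 166 + 3·128 − 210 − 6·156 = -596
Policy B (T := -9):
  K = 128
  U = 28
  T = -9
  P = 296 − 5·28 = 156
  J = 166 + 3·128 − (-9) − 6·156 = -377
Comparing — Policy A: J=-596, Policy B: J=-377. Lowest is -596 (Policy A).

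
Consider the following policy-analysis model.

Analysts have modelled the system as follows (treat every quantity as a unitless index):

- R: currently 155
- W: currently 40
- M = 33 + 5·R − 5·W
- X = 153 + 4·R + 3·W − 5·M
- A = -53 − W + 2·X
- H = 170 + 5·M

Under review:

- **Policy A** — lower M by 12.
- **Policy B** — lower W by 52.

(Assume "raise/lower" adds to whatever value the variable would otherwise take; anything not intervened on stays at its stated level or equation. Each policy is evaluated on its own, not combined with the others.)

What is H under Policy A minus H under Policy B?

Policy A (M − 12):
  R = 155
  W = 40
  M = 33 + 5·155 − 5·40 (−12 from intervention) = 596
  H = 170 + 5·596 = 3150
Policy B (W − 52):
  R = 155
  W = 40 − 52 = -12
  M = 33 + 5·155 − 5·(-12) = 868
  H = 170 + 5·868 = 4510
H: 3150 − 4510 = -1360

-1360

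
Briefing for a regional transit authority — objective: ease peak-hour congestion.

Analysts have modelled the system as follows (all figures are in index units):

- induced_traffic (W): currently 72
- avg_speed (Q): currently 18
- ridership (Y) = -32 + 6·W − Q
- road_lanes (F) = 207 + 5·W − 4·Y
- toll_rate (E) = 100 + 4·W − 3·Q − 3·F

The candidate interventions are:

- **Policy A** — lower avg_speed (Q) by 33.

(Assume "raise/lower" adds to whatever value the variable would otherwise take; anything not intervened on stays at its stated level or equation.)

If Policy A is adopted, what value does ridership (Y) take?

415

Policy A (Q − 33):
  W = 72
  Q = 18 − 33 = -15
  Y = -32 + 6·72 − (-15) = 415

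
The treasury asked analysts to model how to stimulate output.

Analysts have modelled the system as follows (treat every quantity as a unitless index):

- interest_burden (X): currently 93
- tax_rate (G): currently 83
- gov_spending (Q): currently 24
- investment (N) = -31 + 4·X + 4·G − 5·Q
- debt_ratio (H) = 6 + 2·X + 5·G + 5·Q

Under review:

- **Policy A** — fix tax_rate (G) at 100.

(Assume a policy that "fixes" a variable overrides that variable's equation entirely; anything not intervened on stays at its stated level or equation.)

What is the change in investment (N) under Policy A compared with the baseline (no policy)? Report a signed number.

68

Baseline:
  X = 93
  G = 83
  Q = 24
  N = -31 + 4·93 + 4·83 − 5·24 = 553
Policy A (G := 100):
  X = 93
  G = 100
  Q = 24
  N = -31 + 4·93 + 4·100 − 5·24 = 621
Change in N: 621 − 553 = 68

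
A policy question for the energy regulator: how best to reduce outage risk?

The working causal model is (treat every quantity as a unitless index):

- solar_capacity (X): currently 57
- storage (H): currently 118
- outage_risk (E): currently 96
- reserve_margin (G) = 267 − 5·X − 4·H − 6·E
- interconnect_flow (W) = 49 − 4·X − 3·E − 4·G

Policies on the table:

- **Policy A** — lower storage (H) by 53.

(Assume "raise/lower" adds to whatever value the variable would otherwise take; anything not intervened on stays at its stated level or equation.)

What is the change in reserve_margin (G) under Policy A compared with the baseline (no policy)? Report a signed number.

212

Baseline:
  X = 57
  H = 118
  E = 96
  G = 267 − 5·57 − 4·118 − 6·96 = -1066
Policy A (H − 53):
  X = 57
  H = 118 − 53 = 65
  E = 96
  G = 267 − 5·57 − 4·65 − 6·96 = -854
Change in G: -854 − (-1066) = 212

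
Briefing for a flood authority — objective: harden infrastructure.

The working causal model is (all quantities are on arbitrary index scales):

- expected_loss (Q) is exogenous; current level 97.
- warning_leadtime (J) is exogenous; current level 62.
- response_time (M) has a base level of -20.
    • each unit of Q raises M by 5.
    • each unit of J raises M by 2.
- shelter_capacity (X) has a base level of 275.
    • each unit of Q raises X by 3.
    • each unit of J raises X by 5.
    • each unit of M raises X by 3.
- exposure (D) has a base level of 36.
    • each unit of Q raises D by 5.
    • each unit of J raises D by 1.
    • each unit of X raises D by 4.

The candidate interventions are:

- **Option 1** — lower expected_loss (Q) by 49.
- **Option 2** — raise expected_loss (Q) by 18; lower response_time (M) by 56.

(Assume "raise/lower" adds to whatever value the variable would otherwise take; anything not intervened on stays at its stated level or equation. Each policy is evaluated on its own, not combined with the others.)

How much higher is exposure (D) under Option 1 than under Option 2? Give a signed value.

-4487

Option 1 (Q − 49):
  Q = 97 − 49 = 48
  J = 62
  M = -20 + 5·48 + 2·62 = 344
  X = 275 + 3·48 + 5·62 + 3·344 = 1761
  D = 36 + 5·48 + 62 + 4·1761 = 7382
Option 2 (Q + 18, M − 56):
  Q = 97 + 18 = 115
  J = 62
  M = -20 + 5·115 + 2·62 (−56 from intervention) = 623
  X = 275 + 3·115 + 5·62 + 3·623 = 2799
  D = 36 + 5·115 + 62 + 4·2799 = 11869
D: 7382 − 11869 = -4487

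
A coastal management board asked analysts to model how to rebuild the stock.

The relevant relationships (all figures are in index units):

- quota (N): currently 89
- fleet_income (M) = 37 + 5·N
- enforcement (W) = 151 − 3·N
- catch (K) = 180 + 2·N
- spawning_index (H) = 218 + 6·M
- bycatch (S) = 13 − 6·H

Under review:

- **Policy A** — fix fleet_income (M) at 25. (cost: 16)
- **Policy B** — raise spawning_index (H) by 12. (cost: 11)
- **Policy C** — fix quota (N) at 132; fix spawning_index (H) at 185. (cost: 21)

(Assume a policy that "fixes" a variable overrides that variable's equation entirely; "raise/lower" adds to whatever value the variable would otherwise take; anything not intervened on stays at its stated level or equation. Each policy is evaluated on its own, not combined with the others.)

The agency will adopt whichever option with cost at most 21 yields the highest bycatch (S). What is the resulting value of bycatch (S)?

-1097

Policy A (M := 25):
  N = 89
  M = 25
  H = 218 + 6·25 = 368
  S = 13 − 6·368 = -2195
Policy B (H + 12):
  N = 89
  M = 37 + 5·89 = 482
  H = 218 + 6·482 (+12 from intervention) = 3122
  S = 13 − 6·3122 = -18719
Policy C (N := 132, H := 185):
  N = 132
  M = 37 + 5·132 = 697
  H = 185
  S = 13 − 6·185 = -1097
Comparing — Policy A: S=-2195, Policy B: S=-18719, Policy C: S=-1097. Highest is -1097 (Policy C).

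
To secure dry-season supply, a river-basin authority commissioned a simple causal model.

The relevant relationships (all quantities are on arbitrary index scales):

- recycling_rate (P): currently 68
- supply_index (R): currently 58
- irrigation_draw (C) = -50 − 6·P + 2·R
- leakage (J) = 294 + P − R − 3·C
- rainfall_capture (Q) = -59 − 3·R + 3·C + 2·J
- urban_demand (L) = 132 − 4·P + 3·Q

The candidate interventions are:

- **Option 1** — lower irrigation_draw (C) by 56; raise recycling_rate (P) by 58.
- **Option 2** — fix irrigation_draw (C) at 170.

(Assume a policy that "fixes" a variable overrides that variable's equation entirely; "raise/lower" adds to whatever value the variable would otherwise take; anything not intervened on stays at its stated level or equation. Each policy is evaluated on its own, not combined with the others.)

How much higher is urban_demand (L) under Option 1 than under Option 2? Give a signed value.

Option 1 (C − 56, P + 58):
  P = 68 + 58 = 126
  R = 58
  C = -50 − 6·126 + 2·58 (−56 from intervention) = -746
  J = 294 + 126 − 58 − 3·(-746) = 2600
  Q = -59 − 3·58 + 3·(-746) + 2·2600 = 2729
  L = 132 − 4·126 + 3·2729 = 7815
Option 2 (C := 170):
  P = 68
  R = 58
  C = 170
  J = 294 + 68 − 58 − 3·170 = -206
  Q = -59 − 3·58 + 3·170 + 2·(-206) = -135
  L = 132 − 4·68 + 3·(-135) = -545
L: 7815 − (-545) = 8360

8360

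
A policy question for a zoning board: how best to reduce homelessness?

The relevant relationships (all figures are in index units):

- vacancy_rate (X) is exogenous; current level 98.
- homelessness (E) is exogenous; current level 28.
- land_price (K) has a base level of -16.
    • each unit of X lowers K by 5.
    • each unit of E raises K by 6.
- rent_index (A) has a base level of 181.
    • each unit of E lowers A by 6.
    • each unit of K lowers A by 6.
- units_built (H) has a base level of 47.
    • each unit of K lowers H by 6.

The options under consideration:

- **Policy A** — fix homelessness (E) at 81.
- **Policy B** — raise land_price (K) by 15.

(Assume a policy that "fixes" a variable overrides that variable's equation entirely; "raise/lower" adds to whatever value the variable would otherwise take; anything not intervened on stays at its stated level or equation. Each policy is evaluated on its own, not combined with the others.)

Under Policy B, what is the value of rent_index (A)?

Policy B (K + 15):
  X = 98
  E = 28
  K = -16 − 5·98 + 6·28 (+15 from intervention) = -323
  A = 181 − 6·28 − 6·(-323) = 1951

1951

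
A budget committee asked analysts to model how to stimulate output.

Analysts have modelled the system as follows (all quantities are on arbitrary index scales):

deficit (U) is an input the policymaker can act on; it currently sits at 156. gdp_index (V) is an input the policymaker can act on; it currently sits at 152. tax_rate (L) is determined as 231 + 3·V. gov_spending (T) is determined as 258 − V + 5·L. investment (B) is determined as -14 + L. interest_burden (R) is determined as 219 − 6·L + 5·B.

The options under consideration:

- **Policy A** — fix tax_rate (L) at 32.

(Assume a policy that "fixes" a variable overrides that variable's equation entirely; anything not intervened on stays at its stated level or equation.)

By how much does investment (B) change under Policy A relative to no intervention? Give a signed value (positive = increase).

Baseline:
  V = 152
  L = 231 + 3·152 = 687
  B = -14 + 687 = 673
Policy A (L := 32):
  V = 152
  L = 32
  B = -14 + 32 = 18
Change in B: 18 − 673 = -655

-655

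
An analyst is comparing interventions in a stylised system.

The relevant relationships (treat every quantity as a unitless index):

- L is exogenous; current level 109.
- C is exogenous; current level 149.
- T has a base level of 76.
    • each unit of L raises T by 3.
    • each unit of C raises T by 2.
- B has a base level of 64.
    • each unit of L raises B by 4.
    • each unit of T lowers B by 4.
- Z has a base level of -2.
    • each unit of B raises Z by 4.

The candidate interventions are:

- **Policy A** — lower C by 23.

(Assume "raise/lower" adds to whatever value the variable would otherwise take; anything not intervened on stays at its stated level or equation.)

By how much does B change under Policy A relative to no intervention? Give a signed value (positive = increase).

Baseline:
  L = 109
  C = 149
  T = 76 + 3·109 + 2·149 = 701
  B = 64 + 4·109 − 4·701 = -2304
Policy A (C − 23):
  L = 109
  C = 149 − 23 = 126
  T = 76 + 3·109 + 2·126 = 655
  B = 64 + 4·109 − 4·655 = -2120
Change in B: -2120 − (-2304) = 184

184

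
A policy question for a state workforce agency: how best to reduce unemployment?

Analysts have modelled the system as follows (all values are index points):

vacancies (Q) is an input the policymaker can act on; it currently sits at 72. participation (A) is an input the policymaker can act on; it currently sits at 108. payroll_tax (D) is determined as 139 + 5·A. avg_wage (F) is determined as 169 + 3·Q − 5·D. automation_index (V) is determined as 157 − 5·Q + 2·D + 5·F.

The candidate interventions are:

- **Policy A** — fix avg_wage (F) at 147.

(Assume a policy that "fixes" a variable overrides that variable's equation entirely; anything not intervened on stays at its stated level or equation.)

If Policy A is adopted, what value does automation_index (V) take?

Policy A (F := 147):
  Q = 72
  A = 108
  D = 139 + 5·108 = 679
  F = 147
  V = 157 − 5·72 + 2·679 + 5·147 = 1890

1890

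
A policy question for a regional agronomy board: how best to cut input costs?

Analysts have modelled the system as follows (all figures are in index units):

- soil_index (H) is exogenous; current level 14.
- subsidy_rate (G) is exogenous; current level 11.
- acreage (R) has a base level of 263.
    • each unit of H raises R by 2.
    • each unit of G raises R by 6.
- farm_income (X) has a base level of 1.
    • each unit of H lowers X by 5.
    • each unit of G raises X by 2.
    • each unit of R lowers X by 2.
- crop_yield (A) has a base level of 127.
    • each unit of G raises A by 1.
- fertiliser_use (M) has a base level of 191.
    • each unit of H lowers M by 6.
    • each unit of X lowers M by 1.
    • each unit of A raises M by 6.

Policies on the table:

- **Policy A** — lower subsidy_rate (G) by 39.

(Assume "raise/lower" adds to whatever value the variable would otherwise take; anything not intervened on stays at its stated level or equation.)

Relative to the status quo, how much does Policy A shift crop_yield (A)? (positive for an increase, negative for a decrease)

-39

Baseline:
  G = 11
  A = 127 + 11 = 138
Policy A (G − 39):
  G = 11 − 39 = -28
  A = 127 + (-28) = 99
Change in A: 99 − 138 = -39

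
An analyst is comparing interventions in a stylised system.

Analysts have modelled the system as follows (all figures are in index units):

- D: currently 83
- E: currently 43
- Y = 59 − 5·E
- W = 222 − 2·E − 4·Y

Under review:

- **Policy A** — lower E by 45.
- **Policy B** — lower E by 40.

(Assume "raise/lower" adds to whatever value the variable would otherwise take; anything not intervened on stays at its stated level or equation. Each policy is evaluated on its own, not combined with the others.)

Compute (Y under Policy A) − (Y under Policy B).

25

Policy A (E − 45):
  E = 43 − 45 = -2
  Y = 59 − 5·(-2) = 69
Policy B (E − 40):
  E = 43 − 40 = 3
  Y = 59 − 5·3 = 44
Y: 69 − 44 = 25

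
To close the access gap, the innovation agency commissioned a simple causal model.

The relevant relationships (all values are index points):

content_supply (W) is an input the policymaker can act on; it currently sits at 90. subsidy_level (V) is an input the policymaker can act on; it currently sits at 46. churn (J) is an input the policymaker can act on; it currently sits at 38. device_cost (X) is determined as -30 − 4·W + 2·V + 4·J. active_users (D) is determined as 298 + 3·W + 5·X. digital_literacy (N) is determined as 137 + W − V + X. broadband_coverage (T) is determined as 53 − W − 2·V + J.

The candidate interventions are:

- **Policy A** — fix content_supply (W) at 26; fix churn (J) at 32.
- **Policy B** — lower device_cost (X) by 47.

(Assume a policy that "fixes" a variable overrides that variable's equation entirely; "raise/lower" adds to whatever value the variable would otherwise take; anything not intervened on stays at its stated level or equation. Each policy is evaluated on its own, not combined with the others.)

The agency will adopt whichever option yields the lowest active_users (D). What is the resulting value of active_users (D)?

Policy A (W := 26, J := 32):
  W = 26
  V = 46
  J = 32
  X = -30 − 4·26 + 2·46 + 4·32 = 86
  D = 298 + 3·26 + 5·86 = 806
Policy B (X − 47):
  W = 90
  V = 46
  J = 38
  X = -30 − 4·90 + 2·46 + 4·38 (−47 from intervention) = -193
  D = 298 + 3·90 + 5·(-193) = -397
Comparing — Policy A: D=806, Policy B: D=-397. Lowest is -397 (Policy B).

-397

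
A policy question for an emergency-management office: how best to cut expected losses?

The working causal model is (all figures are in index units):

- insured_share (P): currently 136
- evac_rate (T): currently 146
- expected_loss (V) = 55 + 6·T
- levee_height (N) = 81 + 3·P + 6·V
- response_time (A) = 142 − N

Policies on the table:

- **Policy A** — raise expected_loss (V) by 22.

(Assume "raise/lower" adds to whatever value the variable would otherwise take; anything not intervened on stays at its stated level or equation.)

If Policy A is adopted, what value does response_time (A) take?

-6065

Policy A (V + 22):
  P = 136
  T = 146
  V = 55 + 6·146 (+22 from intervention) = 953
  N = 81 + 3·136 + 6·953 = 6207
  A = 142 − 6207 = -6065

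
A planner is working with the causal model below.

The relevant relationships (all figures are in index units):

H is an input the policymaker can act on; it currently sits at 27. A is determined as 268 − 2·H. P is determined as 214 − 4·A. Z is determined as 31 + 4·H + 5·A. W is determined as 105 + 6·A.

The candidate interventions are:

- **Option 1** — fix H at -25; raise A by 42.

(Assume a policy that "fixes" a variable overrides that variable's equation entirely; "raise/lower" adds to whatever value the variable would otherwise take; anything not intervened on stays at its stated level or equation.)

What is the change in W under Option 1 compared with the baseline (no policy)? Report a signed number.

Baseline:
  H = 27
  A = 268 − 2·27 = 214
  W = 105 + 6·214 = 1389
Option 1 (H := -25, A + 42):
  H = -25
  A = 268 − 2·(-25) (+42 from intervention) = 360
  W = 105 + 6·360 = 2265
Change in W: 2265 − 1389 = 876

876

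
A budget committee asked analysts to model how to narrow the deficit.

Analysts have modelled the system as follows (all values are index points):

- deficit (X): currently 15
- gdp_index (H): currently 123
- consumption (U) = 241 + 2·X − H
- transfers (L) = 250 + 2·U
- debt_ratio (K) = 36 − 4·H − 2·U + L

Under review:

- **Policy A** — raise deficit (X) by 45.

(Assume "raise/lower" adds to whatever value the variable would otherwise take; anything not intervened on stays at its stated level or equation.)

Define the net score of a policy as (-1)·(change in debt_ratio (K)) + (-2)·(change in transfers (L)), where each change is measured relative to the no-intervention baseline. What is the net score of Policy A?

-360

Baseline:
  X = 15
  H = 123
  U = 241 + 2·15 − 123 = 148
  L = 250 + 2·148 = 546
  K = 36 − 4·123 − 2·148 + 546 = -206
Policy A (X + 45):
  X = 15 + 45 = 60
  H = 123
  U = 241 + 2·60 − 123 = 238
  L = 250 + 2·238 = 726
  K = 36 − 4·123 − 2·238 + 726 = -206
ΔK = -206 − (-206) = 0; ΔL = 726 − 546 = 180
Score = (-1)·0 + (-2)·180 = -360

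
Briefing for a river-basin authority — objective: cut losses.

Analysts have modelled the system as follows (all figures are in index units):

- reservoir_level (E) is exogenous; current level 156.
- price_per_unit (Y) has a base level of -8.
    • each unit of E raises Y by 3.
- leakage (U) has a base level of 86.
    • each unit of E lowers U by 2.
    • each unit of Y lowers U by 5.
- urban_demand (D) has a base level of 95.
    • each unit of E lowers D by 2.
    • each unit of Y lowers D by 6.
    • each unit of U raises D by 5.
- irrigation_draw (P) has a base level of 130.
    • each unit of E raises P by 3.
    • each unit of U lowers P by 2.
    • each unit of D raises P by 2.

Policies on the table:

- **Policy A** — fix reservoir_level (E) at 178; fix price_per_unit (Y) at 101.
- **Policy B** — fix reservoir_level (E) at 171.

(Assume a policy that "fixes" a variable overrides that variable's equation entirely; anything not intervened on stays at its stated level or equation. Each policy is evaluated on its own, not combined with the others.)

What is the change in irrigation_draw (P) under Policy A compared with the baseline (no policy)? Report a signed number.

18294

Baseline:
  E = 156
  Y = -8 + 3·156 = 460
  U = 86 − 2·156 − 5·460 = -2526
  D = 95 − 2·156 − 6·460 + 5·(-2526) = -15607
  P = 130 + 3·156 − 2·(-2526) + 2·(-15607) = -25564
Policy A (E := 178, Y := 101):
  E = 178
  Y = 101
  U = 86 − 2·178 − 5·101 = -775
  D = 95 − 2·178 − 6·101 + 5·(-775) = -4742
  P = 130 + 3·178 − 2·(-775) + 2·(-4742) = -7270
Change in P: -7270 − (-25564) = 18294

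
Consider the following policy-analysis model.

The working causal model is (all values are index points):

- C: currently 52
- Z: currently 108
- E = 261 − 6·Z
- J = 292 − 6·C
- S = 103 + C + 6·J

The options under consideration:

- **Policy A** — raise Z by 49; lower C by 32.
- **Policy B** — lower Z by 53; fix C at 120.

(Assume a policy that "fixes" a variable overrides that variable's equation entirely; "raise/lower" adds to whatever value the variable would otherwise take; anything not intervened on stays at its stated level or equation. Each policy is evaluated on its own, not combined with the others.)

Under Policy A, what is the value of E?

-681

Policy A (Z + 49, C − 32):
  Z = 108 + 49 = 157
  E = 261 − 6·157 = -681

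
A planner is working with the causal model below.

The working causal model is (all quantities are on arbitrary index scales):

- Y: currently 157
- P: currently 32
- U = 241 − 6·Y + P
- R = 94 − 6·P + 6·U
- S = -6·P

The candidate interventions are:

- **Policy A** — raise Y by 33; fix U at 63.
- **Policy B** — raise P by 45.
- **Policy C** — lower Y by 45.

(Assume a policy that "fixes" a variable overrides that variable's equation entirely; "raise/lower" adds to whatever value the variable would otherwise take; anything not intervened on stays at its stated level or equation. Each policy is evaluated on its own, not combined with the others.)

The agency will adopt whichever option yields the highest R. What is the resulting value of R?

280

Policy A (Y + 33, U := 63):
  Y = 157 + 33 = 190
  P = 32
  U = 63
  R = 94 − 6·32 + 6·63 = 280
Policy B (P + 45):
  Y = 157
  P = 32 + 45 = 77
  U = 241 − 6·157 + 77 = -624
  R = 94 − 6·77 + 6·(-624) = -4112
Policy C (Y − 45):
  Y = 157 − 45 = 112
  P = 32
  U = 241 − 6·112 + 32 = -399
  R = 94 − 6·32 + 6·(-399) = -2492
Comparing — Policy A: R=280, Policy B: R=-4112, Policy C: R=-2492. Highest is 280 (Policy A).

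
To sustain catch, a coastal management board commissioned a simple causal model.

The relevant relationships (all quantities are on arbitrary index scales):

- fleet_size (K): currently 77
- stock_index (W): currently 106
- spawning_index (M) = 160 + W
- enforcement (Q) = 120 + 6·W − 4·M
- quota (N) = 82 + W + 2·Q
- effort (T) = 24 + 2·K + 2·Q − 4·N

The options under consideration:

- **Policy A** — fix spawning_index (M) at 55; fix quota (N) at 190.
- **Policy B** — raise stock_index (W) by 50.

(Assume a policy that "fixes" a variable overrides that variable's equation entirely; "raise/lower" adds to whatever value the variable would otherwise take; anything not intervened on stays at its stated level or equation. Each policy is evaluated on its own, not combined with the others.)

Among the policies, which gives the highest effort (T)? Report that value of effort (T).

Policy A (M := 55, N := 190):
  K = 77
  W = 106
  M = 55
  Q = 120 + 6·106 − 4·55 = 536
  N = 190
  T = 24 + 2·77 + 2·536 − 4·190 = 490
Policy B (W + 50):
  K = 77
  W = 106 + 50 = 156
  M = 160 + 156 = 316
  Q = 120 + 6·156 − 4·316 = -208
  N = 82 + 156 + 2·(-208) = -178
  T = 24 + 2·77 + 2·(-208) − 4·(-178) = 474
Comparing — Policy A: T=490, Policy B: T=474. Highest is 490 (Policy A).

490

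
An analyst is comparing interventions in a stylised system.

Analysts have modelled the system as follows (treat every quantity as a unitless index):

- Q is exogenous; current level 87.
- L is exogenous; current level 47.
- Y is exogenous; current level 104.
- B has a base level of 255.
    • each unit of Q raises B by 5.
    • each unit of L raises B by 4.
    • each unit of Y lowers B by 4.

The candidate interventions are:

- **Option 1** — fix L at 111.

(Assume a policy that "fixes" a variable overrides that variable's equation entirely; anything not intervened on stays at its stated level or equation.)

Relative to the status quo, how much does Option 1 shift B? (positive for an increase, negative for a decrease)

256

Baseline:
  Q = 87
  L = 47
  Y = 104
  B = 255 + 5·87 + 4·47 − 4·104 = 462
Option 1 (L := 111):
  Q = 87
  L = 111
  Y = 104
  B = 255 + 5·87 + 4·111 − 4·104 = 718
Change in B: 718 − 462 = 256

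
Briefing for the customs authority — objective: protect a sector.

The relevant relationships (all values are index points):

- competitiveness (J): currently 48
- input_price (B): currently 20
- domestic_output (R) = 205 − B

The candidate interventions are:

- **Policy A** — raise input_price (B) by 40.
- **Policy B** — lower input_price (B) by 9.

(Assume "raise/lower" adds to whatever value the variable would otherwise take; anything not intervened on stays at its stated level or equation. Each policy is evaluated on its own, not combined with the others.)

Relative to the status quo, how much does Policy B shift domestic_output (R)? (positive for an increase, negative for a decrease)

Baseline:
  B = 20
  R = 205 − 20 = 185
Policy B (B − 9):
  B = 20 − 9 = 11
  R = 205 − 11 = 194
Change in R: 194 − 185 = 9

9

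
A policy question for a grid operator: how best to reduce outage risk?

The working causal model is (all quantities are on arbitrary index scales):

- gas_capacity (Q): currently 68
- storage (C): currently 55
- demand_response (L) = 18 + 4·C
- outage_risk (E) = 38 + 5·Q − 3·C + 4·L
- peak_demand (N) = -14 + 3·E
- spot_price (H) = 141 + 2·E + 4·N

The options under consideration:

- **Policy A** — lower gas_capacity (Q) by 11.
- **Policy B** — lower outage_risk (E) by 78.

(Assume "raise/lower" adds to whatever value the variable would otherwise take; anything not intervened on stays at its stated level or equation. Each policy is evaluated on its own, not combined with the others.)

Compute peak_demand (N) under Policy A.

Policy A (Q − 11):
  Q = 68 − 11 = 57
  C = 55
  L = 18 + 4·55 = 238
  E = 38 + 5·57 − 3·55 + 4·238 = 1110
  N = -14 + 3·1110 = 3316

3316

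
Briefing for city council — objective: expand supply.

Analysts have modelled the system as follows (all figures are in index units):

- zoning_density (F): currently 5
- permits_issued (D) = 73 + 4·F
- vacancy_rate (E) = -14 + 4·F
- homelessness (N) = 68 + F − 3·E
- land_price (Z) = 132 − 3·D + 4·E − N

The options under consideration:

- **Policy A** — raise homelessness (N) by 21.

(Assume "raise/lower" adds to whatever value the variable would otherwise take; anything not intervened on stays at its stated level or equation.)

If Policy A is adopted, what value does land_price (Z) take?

-199

Policy A (N + 21):
  F = 5
  D = 73 + 4·5 = 93
  E = -14 + 4·5 = 6
  N = 68 + 5 − 3·6 (+21 from intervention) = 76
  Z = 132 − 3·93 + 4·6 − 76 = -199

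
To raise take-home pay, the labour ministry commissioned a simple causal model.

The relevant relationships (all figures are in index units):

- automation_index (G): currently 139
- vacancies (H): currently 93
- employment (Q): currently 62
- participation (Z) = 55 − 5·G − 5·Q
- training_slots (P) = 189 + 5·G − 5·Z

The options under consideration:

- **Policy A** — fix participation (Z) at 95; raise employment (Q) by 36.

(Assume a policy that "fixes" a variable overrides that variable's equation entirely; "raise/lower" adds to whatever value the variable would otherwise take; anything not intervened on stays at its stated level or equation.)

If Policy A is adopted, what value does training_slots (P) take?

409

Policy A (Z := 95, Q + 36):
  G = 139
  Q = 62 + 36 = 98
  Z = 95
  P = 189 + 5·139 − 5·95 = 409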